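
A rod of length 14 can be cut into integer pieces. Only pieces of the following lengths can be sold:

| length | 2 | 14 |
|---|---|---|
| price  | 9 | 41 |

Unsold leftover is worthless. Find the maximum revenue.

63

Build best[k] bottom-up: best[k] = max over allowed piece i of (p[i] + best[k−i]).
best[1] = 0
best[2] = 9
best[3] = 9
best[4] = 18  (first piece 2, then best[2]=9)
best[5] = 18
best[6] = 27  (first piece 2, then best[4]=18)
best[7] = 27
best[8] = 36  (first piece 2, then best[6]=27)
best[9] = 36
best[10] = 45  (first piece 2, then best[8]=36)
best[11] = 45
best[12] = 54  (first piece 2, then best[10]=45)
best[13] = 54
best[14] = 63  (first piece 2, then best[12]=54)
One optimal cutting: 2 + 2 + 2 + 2 + 2 + 2 + 2 → 63.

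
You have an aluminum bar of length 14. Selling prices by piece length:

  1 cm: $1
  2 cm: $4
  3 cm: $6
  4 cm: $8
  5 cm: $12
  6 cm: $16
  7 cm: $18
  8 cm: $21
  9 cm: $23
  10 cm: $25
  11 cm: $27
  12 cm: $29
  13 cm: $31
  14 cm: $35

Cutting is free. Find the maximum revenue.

37

Consider every possible first cut. best[k] is the best of p[i]+best[k−i] over all sellable i≤k.
best[1] = 1
best[2] = max(1+1, 4+0) = 4
best[3] = max(1+4, 4+1, 6+0) = 6
best[4] = max(1+6, 4+4, 6+1, 8+0) = 8
best[5] = max(1+8, 4+6, 6+4, 8+1, 12+0) = 12
best[6] = max(1+12, 4+8, 6+6, 8+4, 12+1, 16+0) = 16
best[7] = max(1+16, 4+12, 6+8, …, 16+1, 18+0) = 18
best[8] = max(1+18, 4+16, 6+12, …, 18+1, 21+0) = 21
best[9] = max(1+21, 4+18, 6+16, …, 21+1, 23+0) = 23
best[10] = max(1+23, 4+21, 6+18, …, 23+1, 25+0) = 25
best[11] = max(1+25, 4+23, 6+21, …, 25+1, 27+0) = 28
best[12] = max(1+28, 4+25, 6+23, …, 27+1, 29+0) = 32
best[13] = max(1+32, 4+28, 6+25, …, 29+1, 31+0) = 34
best[14] = max(1+34, 4+32, 6+28, …, 31+1, 35+0) = 37
One optimal cutting: 8 + 6 → $21 + $16 = $37.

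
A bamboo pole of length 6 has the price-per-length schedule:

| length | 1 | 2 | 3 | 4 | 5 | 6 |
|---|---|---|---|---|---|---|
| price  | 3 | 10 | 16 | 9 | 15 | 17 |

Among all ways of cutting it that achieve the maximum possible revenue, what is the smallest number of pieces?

Let r[k] be the best obtainable value from length k. For each k, try every first piece i and keep the best of price[i] + r[k−i].
r[1] = 3
r[2] = 10
r[3] = 16
r[4] = 20  (first piece 2, then r[2]=10)
r[5] = 26  (first piece 2, then r[3]=16)
r[6] = 32  (first piece 3, then r[3]=16)
Maximum revenue is $32.
Now minimize piece count subject to staying optimal: for each k, pieces[k] = 1 + min over i with p[i]+r[k−i]=r[k] of pieces[k−i].
pieces[3] = 1
pieces[4] = 2
pieces[5] = 2
pieces[6] = 2

2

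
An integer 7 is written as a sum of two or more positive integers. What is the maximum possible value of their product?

12

Let f[k] be the best product for length k (with at least one cut). For each first piece i, the rest contributes max(k−i, f[k−i]).
f[2] = 1·max(1,0) = 1·1 = 1
f[3] = 1·max(2,1) = 1·2 = 2
f[4] = 2·max(2,1) = 2·2 = 4
f[5] = 2·max(3,2) = 2·3 = 6
f[6] = 3·max(3,2) = 3·3 = 9
f[7] = 2·max(5,6) = 2·6 = 12
One optimal split: 3 + 2 + 2; product 3·2·2 = 12.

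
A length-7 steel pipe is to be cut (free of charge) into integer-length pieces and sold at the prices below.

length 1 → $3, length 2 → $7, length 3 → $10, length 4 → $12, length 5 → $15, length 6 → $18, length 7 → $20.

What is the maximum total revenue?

Let R[k] be the best obtainable value from length k. For each k, try every first piece i and keep the best of price[i] + R[k−i].
R[1] = 3
R[2] = max(3+3, 7+0) = 7
R[3] = max(3+7, 7+3, 10+0) = 10
R[4] = max(3+10, 7+7, 10+3, 12+0) = 14
R[5] = max(3+14, 7+10, 10+7, 12+3, 15+0) = 17
R[6] = max(3+17, 7+14, 10+10, 12+7, 15+3, 18+0) = 21
R[7] = max(3+21, 7+17, 10+14, …, 18+3, 20+0) = 24
One optimal cutting: 2 + 2 + 2 + 1 → $7 + $7 + $7 + $3 = $24.

24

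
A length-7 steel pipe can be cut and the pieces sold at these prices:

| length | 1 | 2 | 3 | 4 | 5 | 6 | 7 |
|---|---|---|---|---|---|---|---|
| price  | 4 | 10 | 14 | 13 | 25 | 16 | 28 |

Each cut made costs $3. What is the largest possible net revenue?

32

Build r[k] bottom-up: r[k] = max over allowed piece i of (p[i] + r[k−i]) − 3 per cut.
r[1] = 4
r[2] = max(4+4-3, 10+0) = 10
r[3] = max(4+10-3, 10+4-3, 14+0) = 14
r[4] = max(4+14-3, 10+10-3, 14+4-3, 13+0) = 17
r[5] = max(4+17-3, 10+14-3, 14+10-3, 13+4-3, 25+0) = 25
r[6] = max(4+25-3, 10+17-3, 14+14-3, 13+10-3, 25+4-3, 16+0) = 26
r[7] = max(4+26-3, 10+25-3, 14+17-3, …, 16+4-3, 28+0) = 32
One optimal plan: pieces 5 + 2 (1 cut) → $35 − $3 = $32.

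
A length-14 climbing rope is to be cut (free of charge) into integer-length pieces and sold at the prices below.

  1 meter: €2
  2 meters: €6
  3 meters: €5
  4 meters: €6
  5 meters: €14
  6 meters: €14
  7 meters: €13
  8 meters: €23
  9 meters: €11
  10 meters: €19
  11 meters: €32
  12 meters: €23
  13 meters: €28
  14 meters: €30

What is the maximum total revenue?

42

Build best[k] bottom-up: best[k] = max over allowed piece i of (p[i] + best[k−i]).
best[1] = 2
best[2] = 6
best[3] = 8  (first piece 1, then best[2]=6)
best[4] = 12  (first piece 2, then best[2]=6)
best[5] = 14  (first piece 1, then best[4]=12)
best[6] = 18  (first piece 2, then best[4]=12)
best[7] = 20  (first piece 1, then best[6]=18)
best[8] = 24  (first piece 2, then best[6]=18)
best[9] = 26  (first piece 1, then best[8]=24)
best[10] = 30  (first piece 2, then best[8]=24)
best[11] = 32  (first piece 1, then best[10]=30)
best[12] = 36  (first piece 2, then best[10]=30)
best[13] = 38  (first piece 1, then best[12]=36)
best[14] = 42  (first piece 2, then best[12]=36)
One optimal cutting: 2 + 2 + 2 + 2 + 2 + 2 + 2 → €6 + €6 + €6 + €6 + €6 + €6 + €6 = €42.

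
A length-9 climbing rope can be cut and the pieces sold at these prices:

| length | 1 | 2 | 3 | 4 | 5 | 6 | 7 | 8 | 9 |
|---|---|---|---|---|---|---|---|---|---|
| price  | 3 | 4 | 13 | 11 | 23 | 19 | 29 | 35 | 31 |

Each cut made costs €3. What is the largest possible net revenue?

Let r[k] be the best obtainable value from length k. For each k, try every first piece i and keep the best of price[i] + r[k−i] minus the 3 cut fee when i<k.
r[1] = 3
r[2] = 4
r[3] = 13
r[4] = 13  (first piece 1, then r[3]=13)
r[5] = 23
r[6] = 23  (first piece 1, then r[5]=23)
r[7] = 29
r[8] = 35
r[9] = 35  (first piece 1, then r[8]=35)
One optimal plan: pieces 8 + 1 (1 cut) → €38 − €3 = €35.

35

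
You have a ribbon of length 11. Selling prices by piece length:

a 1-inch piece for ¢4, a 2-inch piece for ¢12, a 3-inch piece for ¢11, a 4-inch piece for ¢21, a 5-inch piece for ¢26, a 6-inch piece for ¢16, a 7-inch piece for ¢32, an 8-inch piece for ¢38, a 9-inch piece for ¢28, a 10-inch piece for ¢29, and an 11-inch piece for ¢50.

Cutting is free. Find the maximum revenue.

Build best[k] bottom-up: best[k] = max over allowed piece i of (p[i] + best[k−i]).
best[1] = 4
best[2] = max(4+4, 12+0) = 12
best[3] = max(4+12, 12+4, 11+0) = 16
best[4] = max(4+16, 12+12, 11+4, 21+0) = 24
best[5] = max(4+24, 12+16, 11+12, 21+4, 26+0) = 28
best[6] = max(4+28, 12+24, 11+16, 21+12, 26+4, 16+0) = 36
best[7] = max(4+36, 12+28, 11+24, …, 16+4, 32+0) = 40
best[8] = max(4+40, 12+36, 11+28, …, 32+4, 38+0) = 48
best[9] = max(4+48, 12+40, 11+36, …, 38+4, 28+0) = 52
best[10] = max(4+52, 12+48, 11+40, …, 28+4, 29+0) = 60
best[11] = max(4+60, 12+52, 11+48, …, 29+4, 50+0) = 64
One optimal cutting: 2 + 2 + 2 + 2 + 2 + 1 → ¢12 + ¢12 + ¢12 + ¢12 + ¢12 + ¢4 = ¢64.

64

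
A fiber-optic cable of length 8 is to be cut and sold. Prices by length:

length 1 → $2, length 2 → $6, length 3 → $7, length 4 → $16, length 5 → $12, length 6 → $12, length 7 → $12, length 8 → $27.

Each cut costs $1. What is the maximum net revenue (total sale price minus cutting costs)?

31

Build v[k] bottom-up: v[k] = max over allowed piece i of (p[i] + v[k−i]) − 1 per cut.
v[1] = 2
v[2] = 6
v[3] = 7  (first piece 1, then v[2]=6)
v[4] = 16
v[5] = 17  (first piece 1, then v[4]=16)
v[6] = 21  (first piece 2, then v[4]=16)
v[7] = 22  (first piece 1, then v[6]=21)
v[8] = 31  (first piece 4, then v[4]=16)
One optimal plan: pieces 4 + 4 (1 cut) → $32 − $1 = $31.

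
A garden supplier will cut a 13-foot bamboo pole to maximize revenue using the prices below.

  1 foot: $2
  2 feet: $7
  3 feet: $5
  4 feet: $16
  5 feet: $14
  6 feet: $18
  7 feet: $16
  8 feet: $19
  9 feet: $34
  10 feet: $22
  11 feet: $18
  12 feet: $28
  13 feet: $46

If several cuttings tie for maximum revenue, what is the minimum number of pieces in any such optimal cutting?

2

Build r[k] bottom-up: r[k] = max over allowed piece i of (p[i] + r[k−i]).
r[1] = 2
r[2] = max(2+2, 7+0) = 7
r[3] = max(2+7, 7+2, 5+0) = 9
r[4] = max(2+9, 7+7, 5+2, 16+0) = 16
r[5] = max(2+16, 7+9, 5+7, 16+2, 14+0) = 18
r[6] = max(2+18, 7+16, 5+9, 16+7, 14+2, 18+0) = 23
r[7] = max(2+23, 7+18, 5+16, …, 18+2, 16+0) = 25
r[8] = max(2+25, 7+23, 5+18, …, 16+2, 19+0) = 32
r[9] = max(2+32, 7+25, 5+23, …, 19+2, 34+0) = 34
r[10] = max(2+34, 7+32, 5+25, …, 34+2, 22+0) = 39
r[11] = max(2+39, 7+34, 5+32, …, 22+2, 18+0) = 41
r[12] = max(2+41, 7+39, 5+34, …, 18+2, 28+0) = 48
r[13] = max(2+48, 7+41, 5+39, …, 28+2, 46+0) = 50
Maximum revenue is $50.
Now minimize piece count subject to staying optimal: for each k, pieces[k] = 1 + min over i with p[i]+r[k−i]=r[k] of pieces[k−i].
pieces[10] = 3
pieces[11] = 2
pieces[12] = 3
pieces[13] = 2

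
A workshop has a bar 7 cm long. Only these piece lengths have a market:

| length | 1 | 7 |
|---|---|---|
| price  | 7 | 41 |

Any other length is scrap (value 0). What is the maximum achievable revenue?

49

Build f[k] bottom-up: f[k] = max over allowed piece i of (p[i] + f[k−i]).
f[1] = 7
f[2] = 14  (first piece 1, then f[1]=7)
f[3] = 21  (first piece 1, then f[2]=14)
f[4] = 28  (first piece 1, then f[3]=21)
f[5] = 35  (first piece 1, then f[4]=28)
f[6] = 42  (first piece 1, then f[5]=35)
f[7] = 49  (first piece 1, then f[6]=42)
One optimal cutting: 1 + 1 + 1 + 1 + 1 + 1 + 1 → 49.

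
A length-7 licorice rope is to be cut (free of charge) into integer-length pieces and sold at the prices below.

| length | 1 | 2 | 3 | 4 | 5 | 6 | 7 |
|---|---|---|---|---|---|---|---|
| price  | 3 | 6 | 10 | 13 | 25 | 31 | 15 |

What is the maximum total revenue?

Let v[k] be the best obtainable value from length k. For each k, try every first piece i and keep the best of price[i] + v[k−i].
v[1] = 3
v[2] = 6  (first piece 1, then v[1]=3)
v[3] = 10
v[4] = 13  (first piece 1, then v[3]=10)
v[5] = 25
v[6] = 31
v[7] = 34  (first piece 1, then v[6]=31)
One optimal cutting: 6 + 1 → ¢31 + ¢3 = ¢34.

34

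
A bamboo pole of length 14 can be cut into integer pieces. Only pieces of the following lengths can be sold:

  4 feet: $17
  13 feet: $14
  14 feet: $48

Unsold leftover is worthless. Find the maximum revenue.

Build best[k] bottom-up: best[k] = max over allowed piece i of (p[i] + best[k−i]).
best[1] = 0
best[2] = 0
best[3] = 0
best[4] = 17
best[5] = 17
best[6] = 17
best[7] = 17
best[8] = 34  (first piece 4, then best[4]=17)
best[9] = 34
best[10] = 34
best[11] = 34
best[12] = 51  (first piece 4, then best[8]=34)
best[13] = max(17+34, 14+0) = 51
best[14] = max(17+34, 14+0, 48+0) = 51
One optimal cutting: pieces 4 + 4 + 4 with 2 feet of scrap → $51.

51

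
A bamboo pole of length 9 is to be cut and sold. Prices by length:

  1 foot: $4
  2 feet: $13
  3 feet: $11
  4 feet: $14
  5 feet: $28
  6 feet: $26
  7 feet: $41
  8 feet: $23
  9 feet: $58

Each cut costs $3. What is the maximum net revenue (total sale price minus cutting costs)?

Let v[k] be the best obtainable value from length k. For each k, try every first piece i and keep the best of price[i] + v[k−i] minus the 3 cut fee when i<k.
v[1] = 4
v[2] = max(4+4-3, 13+0) = 13
v[3] = max(4+13-3, 13+4-3, 11+0) = 14
v[4] = max(4+14-3, 13+13-3, 11+4-3, 14+0) = 23
v[5] = max(4+23-3, 13+14-3, 11+13-3, 14+4-3, 28+0) = 28
v[6] = max(4+28-3, 13+23-3, 11+14-3, 14+13-3, 28+4-3, 26+0) = 33
v[7] = max(4+33-3, 13+28-3, 11+23-3, …, 26+4-3, 41+0) = 41
v[8] = max(4+41-3, 13+33-3, 11+28-3, …, 41+4-3, 23+0) = 43
v[9] = max(4+43-3, 13+41-3, 11+33-3, …, 23+4-3, 58+0) = 58
Best is to make no cuts and sell whole for $58.

58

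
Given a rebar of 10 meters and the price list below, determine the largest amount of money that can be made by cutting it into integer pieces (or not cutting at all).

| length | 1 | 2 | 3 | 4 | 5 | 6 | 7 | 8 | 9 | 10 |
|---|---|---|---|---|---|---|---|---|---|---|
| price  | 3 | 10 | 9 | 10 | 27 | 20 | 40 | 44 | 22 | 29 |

Let r[k] be the best obtainable value from length k. For each k, try every first piece i and keep the best of price[i] + r[k−i].
r[1] = 3
r[2] = 10
r[3] = 13  (first piece 1, then r[2]=10)
r[4] = 20  (first piece 2, then r[2]=10)
r[5] = 27
r[6] = 30  (first piece 1, then r[5]=27)
r[7] = 40
r[8] = 44
r[9] = 50  (first piece 2, then r[7]=40)
r[10] = 54  (first piece 2, then r[8]=44)
One optimal cutting: 8 + 2 → ₹44 + ₹10 = ₹54.

54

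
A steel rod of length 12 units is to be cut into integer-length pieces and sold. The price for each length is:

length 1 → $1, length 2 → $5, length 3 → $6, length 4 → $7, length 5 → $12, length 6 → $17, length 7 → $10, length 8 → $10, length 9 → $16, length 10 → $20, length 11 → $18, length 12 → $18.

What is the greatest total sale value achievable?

34

Consider every possible first cut. best[k] is the best of p[i]+best[k−i] over all sellable i≤k.
best[1] = 1
best[2] = max(1+1, 5+0) = 5
best[3] = max(1+5, 5+1, 6+0) = 6
best[4] = max(1+6, 5+5, 6+1, 7+0) = 10
best[5] = max(1+10, 5+6, 6+5, 7+1, 12+0) = 12
best[6] = max(1+12, 5+10, 6+6, 7+5, 12+1, 17+0) = 17
best[7] = max(1+17, 5+12, 6+10, …, 17+1, 10+0) = 18
best[8] = max(1+18, 5+17, 6+12, …, 10+1, 10+0) = 22
best[9] = max(1+22, 5+18, 6+17, …, 10+1, 16+0) = 23
best[10] = max(1+23, 5+22, 6+18, …, 16+1, 20+0) = 27
best[11] = max(1+27, 5+23, 6+22, …, 20+1, 18+0) = 29
best[12] = max(1+29, 5+27, 6+23, …, 18+1, 18+0) = 34
One optimal cutting: 6 + 6 → $17 + $17 = $34.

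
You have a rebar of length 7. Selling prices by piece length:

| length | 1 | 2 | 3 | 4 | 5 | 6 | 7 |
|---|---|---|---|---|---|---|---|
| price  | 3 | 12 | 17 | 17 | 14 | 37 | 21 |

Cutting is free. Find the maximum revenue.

Consider every possible first cut. R[k] is the best of p[i]+R[k−i] over all sellable i≤k.
R[1] = 3
R[2] = 12
R[3] = 17
R[4] = 24  (first piece 2, then R[2]=12)
R[5] = 29  (first piece 2, then R[3]=17)
R[6] = 37
R[7] = 41  (first piece 2, then R[5]=29)
One optimal cutting: 3 + 2 + 2 → ₹17 + ₹12 + ₹12 = ₹41.

41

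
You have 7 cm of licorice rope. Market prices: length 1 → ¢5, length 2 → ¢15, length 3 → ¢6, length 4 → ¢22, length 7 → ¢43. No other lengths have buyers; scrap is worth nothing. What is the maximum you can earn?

50

Let best[k] be the best obtainable value from length k. For each k, try every first piece i and keep the best of price[i] + best[k−i].
best[1] = 5
best[2] = max(5+5, 15+0) = 15
best[3] = max(5+15, 15+5, 6+0) = 20
best[4] = max(5+20, 15+15, 6+5, 22+0) = 30
best[5] = max(5+30, 15+20, 6+15, 22+5) = 35
best[6] = max(5+35, 15+30, 6+20, 22+15) = 45
best[7] = max(5+45, 15+35, 6+30, 22+20, 43+0) = 50
One optimal cutting: 2 + 2 + 2 + 1 → ¢50.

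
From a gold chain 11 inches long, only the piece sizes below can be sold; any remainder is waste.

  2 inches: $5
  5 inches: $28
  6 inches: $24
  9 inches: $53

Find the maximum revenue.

58

Build f[k] bottom-up: f[k] = max over allowed piece i of (p[i] + f[k−i]).
f[1] = 0
f[2] = 5
f[3] = 5
f[4] = 10  (first piece 2, then f[2]=5)
f[5] = max(5+5, 28+0) = 28
f[6] = max(5+10, 28+0, 24+0) = 28
f[7] = max(5+28, 28+5, 24+0) = 33
f[8] = max(5+28, 28+5, 24+5) = 33
f[9] = max(5+33, 28+10, 24+5, 53+0) = 53
f[10] = max(5+33, 28+28, 24+10, 53+0) = 56
f[11] = max(5+53, 28+28, 24+28, 53+5) = 58
One optimal cutting: 9 + 2 → $58.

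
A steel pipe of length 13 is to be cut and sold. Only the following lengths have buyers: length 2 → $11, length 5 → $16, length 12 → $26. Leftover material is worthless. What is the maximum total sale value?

Build best[k] bottom-up: best[k] = max over allowed piece i of (p[i] + best[k−i]).
best[1] = 0
best[2] = 11
best[3] = 11
best[4] = 22  (first piece 2, then best[2]=11)
best[5] = 22
best[6] = 33  (first piece 2, then best[4]=22)
best[7] = 33
best[8] = 44  (first piece 2, then best[6]=33)
best[9] = 44
best[10] = 55  (first piece 2, then best[8]=44)
best[11] = 55
best[12] = 66  (first piece 2, then best[10]=55)
best[13] = 66
One optimal cutting: pieces 2 + 2 + 2 + 2 + 2 + 2 with 1 meter of scrap → $66.

66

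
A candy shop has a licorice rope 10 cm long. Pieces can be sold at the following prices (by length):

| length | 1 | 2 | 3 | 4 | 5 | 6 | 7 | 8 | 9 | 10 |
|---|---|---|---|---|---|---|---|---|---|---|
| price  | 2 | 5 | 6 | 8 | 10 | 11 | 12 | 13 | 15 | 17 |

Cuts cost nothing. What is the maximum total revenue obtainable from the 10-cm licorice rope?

25

Build R[k] bottom-up: R[k] = max over allowed piece i of (p[i] + R[k−i]).
R[1] = 2
R[2] = 5
R[3] = 7  (first piece 1, then R[2]=5)
R[4] = 10  (first piece 2, then R[2]=5)
R[5] = 12  (first piece 1, then R[4]=10)
R[6] = 15  (first piece 2, then R[4]=10)
R[7] = 17  (first piece 1, then R[6]=15)
R[8] = 20  (first piece 2, then R[6]=15)
R[9] = 22  (first piece 1, then R[8]=20)
R[10] = 25  (first piece 2, then R[8]=20)
One optimal cutting: 2 + 2 + 2 + 2 + 2 → ¢5 + ¢5 + ¢5 + ¢5 + ¢5 = ¢25.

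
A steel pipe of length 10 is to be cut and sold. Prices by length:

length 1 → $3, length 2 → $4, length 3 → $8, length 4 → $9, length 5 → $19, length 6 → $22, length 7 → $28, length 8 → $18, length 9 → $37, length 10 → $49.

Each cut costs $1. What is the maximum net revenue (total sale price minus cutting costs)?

49

Build net[k] bottom-up: net[k] = max over allowed piece i of (p[i] + net[k−i]) − 1 per cut.
net[1] = 3
net[2] = max(3+3-1, 4+0) = 5
net[3] = max(3+5-1, 4+3-1, 8+0) = 8
net[4] = max(3+8-1, 4+5-1, 8+3-1, 9+0) = 10
net[5] = max(3+10-1, 4+8-1, 8+5-1, 9+3-1, 19+0) = 19
net[6] = max(3+19-1, 4+10-1, 8+8-1, 9+5-1, 19+3-1, 22+0) = 22
net[7] = max(3+22-1, 4+19-1, 8+10-1, …, 22+3-1, 28+0) = 28
net[8] = max(3+28-1, 4+22-1, 8+19-1, …, 28+3-1, 18+0) = 30
net[9] = max(3+30-1, 4+28-1, 8+22-1, …, 18+3-1, 37+0) = 37
net[10] = max(3+37-1, 4+30-1, 8+28-1, …, 37+3-1, 49+0) = 49
Best is to make no cuts and sell whole for $49.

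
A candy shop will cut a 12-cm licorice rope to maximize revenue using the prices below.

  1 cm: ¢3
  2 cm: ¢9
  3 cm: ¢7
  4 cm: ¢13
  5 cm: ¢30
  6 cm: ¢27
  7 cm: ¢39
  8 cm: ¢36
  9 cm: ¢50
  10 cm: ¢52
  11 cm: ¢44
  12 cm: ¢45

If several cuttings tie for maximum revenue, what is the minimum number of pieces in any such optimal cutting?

Consider every possible first cut. r[k] is the best of p[i]+r[k−i] over all sellable i≤k.
r[1] = 3
r[2] = max(3+3, 9+0) = 9
r[3] = max(3+9, 9+3, 7+0) = 12
r[4] = max(3+12, 9+9, 7+3, 13+0) = 18
r[5] = max(3+18, 9+12, 7+9, 13+3, 30+0) = 30
r[6] = max(3+30, 9+18, 7+12, 13+9, 30+3, 27+0) = 33
r[7] = max(3+33, 9+30, 7+18, …, 27+3, 39+0) = 39
r[8] = max(3+39, 9+33, 7+30, …, 39+3, 36+0) = 42
r[9] = max(3+42, 9+39, 7+33, …, 36+3, 50+0) = 50
r[10] = max(3+50, 9+42, 7+39, …, 50+3, 52+0) = 60
r[11] = max(3+60, 9+50, 7+42, …, 52+3, 44+0) = 63
r[12] = max(3+63, 9+60, 7+50, …, 44+3, 45+0) = 69
Maximum revenue is ¢69.
Now minimize piece count subject to staying optimal: for each k, pieces[k] = 1 + min over i with p[i]+r[k−i]=r[k] of pieces[k−i].
pieces[9] = 1
pieces[10] = 2
pieces[11] = 3
pieces[12] = 2

2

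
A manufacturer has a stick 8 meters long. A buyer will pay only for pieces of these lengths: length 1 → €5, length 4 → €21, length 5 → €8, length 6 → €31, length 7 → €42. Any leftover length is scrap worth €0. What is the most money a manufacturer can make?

Consider every possible first cut. r[k] is the best of p[i]+r[k−i] over all sellable i≤k.
r[1] = 5
r[2] = 10  (first piece 1, then r[1]=5)
r[3] = 15  (first piece 1, then r[2]=10)
r[4] = max(5+15, 21+0) = 21
r[5] = max(5+21, 21+5, 8+0) = 26
r[6] = max(5+26, 21+10, 8+5, 31+0) = 31
r[7] = max(5+31, 21+15, 8+10, 31+5, 42+0) = 42
r[8] = max(5+42, 21+21, 8+15, 31+10, 42+5) = 47
One optimal cutting: 7 + 1 → €47.

47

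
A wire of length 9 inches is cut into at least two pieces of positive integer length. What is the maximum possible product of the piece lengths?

27

Fill f[k] for k=2..9: at each k try every first piece i and multiply by the better of (k−i) uncut or f[k−i].
f[2] = 1×max(1,0) = 1×1 = 1
f[3] = max(1×2, 2×1) = 2
f[4] = max(1×3, 2×2, 3×1) = 4
f[5] = max(1×4, 2×3, 3×2, 4×1) = 6
f[6] = max(1×6, 2×4, 3×3, 4×2, 5×1) = 9
f[7] = max(1×9, 2×6, 3×4, 4×3, 5×2, 6×1) = 12
f[8] = max(1×12, 2×9, 3×6, …, 6×2, 7×1) = 18
f[9] = max(1×18, 2×12, 3×9, …, 7×2, 8×1) = 27
One optimal split: 3 + 3 + 3; product 3×3×3 = 27.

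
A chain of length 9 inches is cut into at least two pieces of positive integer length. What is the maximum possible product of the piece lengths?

27

Fill prod[k] for k=2..9: at each k try every first piece i and multiply by the better of (k−i) uncut or prod[k−i].
Small cases: prod[2]=1, prod[3]=2.
prod[4] = 2*max(2,1) = 2*2 = 4
prod[5] = 2*max(3,2) = 2*3 = 6
prod[6] = 3*max(3,2) = 3*3 = 9
prod[7] = 2*max(5,6) = 2*6 = 12
prod[8] = 2*max(6,9) = 2*9 = 18
prod[9] = 3*max(6,9) = 3*9 = 27
One optimal split: 3 + 3 + 3; product 3*3*3 = 27.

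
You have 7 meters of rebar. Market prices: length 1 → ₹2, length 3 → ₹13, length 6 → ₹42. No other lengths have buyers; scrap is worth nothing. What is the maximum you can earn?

Build best[k] bottom-up: best[k] = max over allowed piece i of (p[i] + best[k−i]).
best[1] = 2
best[2] = 4  (first piece 1, then best[1]=2)
best[3] = 13
best[4] = 15  (first piece 1, then best[3]=13)
best[5] = 17  (first piece 1, then best[4]=15)
best[6] = 42
best[7] = 44  (first piece 1, then best[6]=42)
One optimal cutting: 6 + 1 → ₹44.

44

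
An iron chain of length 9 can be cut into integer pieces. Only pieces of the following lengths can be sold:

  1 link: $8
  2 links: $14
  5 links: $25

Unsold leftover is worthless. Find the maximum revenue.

72

Let best[k] be the best obtainable value from length k. For each k, try every first piece i and keep the best of price[i] + best[k−i].
best[1] = 8
best[2] = 16  (first piece 1, then best[1]=8)
best[3] = 24  (first piece 1, then best[2]=16)
best[4] = 32  (first piece 1, then best[3]=24)
best[5] = 40  (first piece 1, then best[4]=32)
best[6] = 48  (first piece 1, then best[5]=40)
best[7] = 56  (first piece 1, then best[6]=48)
best[8] = 64  (first piece 1, then best[7]=56)
best[9] = 72  (first piece 1, then best[8]=64)
One optimal cutting: 1 + 1 + 1 + 1 + 1 + 1 + 1 + 1 + 1 → $72.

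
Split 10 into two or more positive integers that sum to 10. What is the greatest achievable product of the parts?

Let P[k] be the best product for length k (with at least one cut). For each first piece i, the rest contributes max(k−i, P[k−i]).
Small cases: P[2]=1.
P[3] = 1*max(2,1) = 1*2 = 2
P[4] = 2*max(2,1) = 2*2 = 4
P[5] = 2*max(3,2) = 2*3 = 6
P[6] = 3*max(3,2) = 3*3 = 9
P[7] = 2*max(5,6) = 2*6 = 12
P[8] = 2*max(6,9) = 2*9 = 18
P[9] = 3*max(6,9) = 3*9 = 27
P[10] = 2*max(8,18) = 2*18 = 36
One optimal split: 3 + 3 + 2 + 2; product 3*3*2*2 = 36.

36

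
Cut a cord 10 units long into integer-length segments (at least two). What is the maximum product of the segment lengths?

Define f[k] = max over 1≤i<k of i · max(k−i, f[k−i]); the inner max lets the remainder stay uncut if that's better.
f[2] = 1×max(1,0) = 1×1 = 1
f[3] = max(1×2, 2×1) = 2
f[4] = max(1×3, 2×2, 3×1) = 4
f[5] = max(1×4, 2×3, 3×2, 4×1) = 6
f[6] = max(1×6, 2×4, 3×3, 4×2, 5×1) = 9
f[7] = max(1×9, 2×6, 3×4, 4×3, 5×2, 6×1) = 12
f[8] = max(1×12, 2×9, 3×6, …, 6×2, 7×1) = 18
f[9] = max(1×18, 2×12, 3×9, …, 7×2, 8×1) = 27
f[10] = max(1×27, 2×18, 3×12, …, 8×2, 9×1) = 36
One optimal split: 3 + 3 + 2 + 2; product 3×3×2×2 = 36.

36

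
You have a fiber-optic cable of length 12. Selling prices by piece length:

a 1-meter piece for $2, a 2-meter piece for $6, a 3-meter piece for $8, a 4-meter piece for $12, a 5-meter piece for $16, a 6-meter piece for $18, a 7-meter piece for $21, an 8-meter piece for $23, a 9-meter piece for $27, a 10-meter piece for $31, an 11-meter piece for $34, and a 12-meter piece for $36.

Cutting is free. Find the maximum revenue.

Let r[k] be the best obtainable value from length k. For each k, try every first piece i and keep the best of price[i] + r[k−i].
r[1] = 2
r[2] = 6
r[3] = 8  (first piece 1, then r[2]=6)
r[4] = 12  (first piece 2, then r[2]=6)
r[5] = 16
r[6] = 18  (first piece 1, then r[5]=16)
r[7] = 22  (first piece 2, then r[5]=16)
r[8] = 24  (first piece 1, then r[7]=22)
r[9] = 28  (first piece 2, then r[7]=22)
r[10] = 32  (first piece 5, then r[5]=16)
r[11] = 34  (first piece 1, then r[10]=32)
r[12] = 38  (first piece 2, then r[10]=32)
One optimal cutting: 5 + 5 + 2 → $16 + $16 + $6 = $38.

38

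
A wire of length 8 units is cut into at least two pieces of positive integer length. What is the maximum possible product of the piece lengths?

18

Fill m[k] for k=2..8: at each k try every first piece i and multiply by the better of (k−i) uncut or m[k−i].
m[2] = 1·max(1,0) = 1·1 = 1
m[3] = 1·max(2,1) = 1·2 = 2
m[4] = 2·max(2,1) = 2·2 = 4
m[5] = 2·max(3,2) = 2·3 = 6
m[6] = 3·max(3,2) = 3·3 = 9
m[7] = 2·max(5,6) = 2·6 = 12
m[8] = 2·max(6,9) = 2·9 = 18
One optimal split: 3 + 3 + 2; product 3·3·2 = 18.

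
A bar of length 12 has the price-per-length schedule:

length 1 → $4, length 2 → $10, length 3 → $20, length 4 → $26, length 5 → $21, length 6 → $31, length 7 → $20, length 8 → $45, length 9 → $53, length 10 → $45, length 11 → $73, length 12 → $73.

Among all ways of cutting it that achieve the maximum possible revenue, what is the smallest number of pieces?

4

Build r[k] bottom-up: r[k] = max over allowed piece i of (p[i] + r[k−i]).
r[1] = 4
r[2] = 10
r[3] = 20
r[4] = 26
r[5] = 30  (first piece 1, then r[4]=26)
r[6] = 40  (first piece 3, then r[3]=20)
r[7] = 46  (first piece 3, then r[4]=26)
r[8] = 52  (first piece 4, then r[4]=26)
r[9] = 60  (first piece 3, then r[6]=40)
r[10] = 66  (first piece 3, then r[7]=46)
r[11] = 73
r[12] = 80  (first piece 3, then r[9]=60)
Maximum revenue is $80.
Now minimize piece count subject to staying optimal: for each k, pieces[k] = 1 + min over i with p[i]+r[k−i]=r[k] of pieces[k−i].
pieces[9] = 3
pieces[10] = 3
pieces[11] = 1
pieces[12] = 4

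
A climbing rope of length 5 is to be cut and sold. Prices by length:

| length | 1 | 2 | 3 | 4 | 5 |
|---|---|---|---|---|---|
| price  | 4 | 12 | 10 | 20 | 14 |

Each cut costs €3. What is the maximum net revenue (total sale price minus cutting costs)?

22

Build net[k] bottom-up: net[k] = max over allowed piece i of (p[i] + net[k−i]) − 3 per cut.
net[1] = 4
net[2] = 12
net[3] = 13  (first piece 1, then net[2]=12)
net[4] = 21  (first piece 2, then net[2]=12)
net[5] = 22  (first piece 1, then net[4]=21)
One optimal plan: pieces 2 + 2 + 1 (2 cuts) → €28 − €6 = €22.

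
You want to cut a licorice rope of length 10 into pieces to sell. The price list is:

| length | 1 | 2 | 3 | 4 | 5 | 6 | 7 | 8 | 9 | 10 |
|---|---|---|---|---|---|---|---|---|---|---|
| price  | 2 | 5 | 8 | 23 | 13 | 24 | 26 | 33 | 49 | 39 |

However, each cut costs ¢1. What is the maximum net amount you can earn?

50

Build v[k] bottom-up: v[k] = max over allowed piece i of (p[i] + v[k−i]) − 1 per cut.
v[1] = 2
v[2] = 5
v[3] = 8
v[4] = 23
v[5] = 24  (first piece 1, then v[4]=23)
v[6] = 27  (first piece 2, then v[4]=23)
v[7] = 30  (first piece 3, then v[4]=23)
v[8] = 45  (first piece 4, then v[4]=23)
v[9] = 49
v[10] = 50  (first piece 1, then v[9]=49)
One optimal plan: pieces 9 + 1 (1 cut) → ¢51 − ¢1 = ¢50.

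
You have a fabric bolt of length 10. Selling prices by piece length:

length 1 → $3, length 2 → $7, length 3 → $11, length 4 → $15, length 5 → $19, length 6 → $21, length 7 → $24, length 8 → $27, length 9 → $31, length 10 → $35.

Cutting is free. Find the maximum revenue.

38

Consider every possible first cut. R[k] is the best of p[i]+R[k−i] over all sellable i≤k.
R[1] = 3
R[2] = max(3+3, 7+0) = 7
R[3] = max(3+7, 7+3, 11+0) = 11
R[4] = max(3+11, 7+7, 11+3, 15+0) = 15
R[5] = max(3+15, 7+11, 11+7, 15+3, 19+0) = 19
R[6] = max(3+19, 7+15, 11+11, 15+7, 19+3, 21+0) = 22
R[7] = max(3+22, 7+19, 11+15, …, 21+3, 24+0) = 26
R[8] = max(3+26, 7+22, 11+19, …, 24+3, 27+0) = 30
R[9] = max(3+30, 7+26, 11+22, …, 27+3, 31+0) = 34
R[10] = max(3+34, 7+30, 11+26, …, 31+3, 35+0) = 38
One optimal cutting: 5 + 5 → $19 + $19 = $38.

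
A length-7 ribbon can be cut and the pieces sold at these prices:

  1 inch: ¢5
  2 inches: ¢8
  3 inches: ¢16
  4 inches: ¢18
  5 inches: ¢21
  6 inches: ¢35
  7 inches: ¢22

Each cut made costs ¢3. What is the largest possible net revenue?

Consider every possible first cut. v[k] is the best of p[i]+v[k−i] over all sellable i≤k, charging 3 whenever i<k.
v[1] = 5
v[2] = 8
v[3] = 16
v[4] = 18  (first piece 1, then v[3]=16)
v[5] = 21  (first piece 2, then v[3]=16)
v[6] = 35
v[7] = 37  (first piece 1, then v[6]=35)
One optimal plan: pieces 6 + 1 (1 cut) → ¢40 − ¢3 = ¢37.

37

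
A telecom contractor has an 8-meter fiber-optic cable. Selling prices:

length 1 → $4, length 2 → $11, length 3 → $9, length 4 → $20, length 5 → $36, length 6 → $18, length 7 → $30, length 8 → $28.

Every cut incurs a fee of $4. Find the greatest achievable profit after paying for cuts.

43

Consider every possible first cut. v[k] is the best of p[i]+v[k−i] over all sellable i≤k, charging 4 whenever i<k.
v[1] = 4
v[2] = 11
v[3] = 11  (first piece 1, then v[2]=11)
v[4] = 20
v[5] = 36
v[6] = 36  (first piece 1, then v[5]=36)
v[7] = 43  (first piece 2, then v[5]=36)
v[8] = 43  (first piece 1, then v[7]=43)
One optimal plan: pieces 5 + 2 + 1 (2 cuts) → $51 − $8 = $43.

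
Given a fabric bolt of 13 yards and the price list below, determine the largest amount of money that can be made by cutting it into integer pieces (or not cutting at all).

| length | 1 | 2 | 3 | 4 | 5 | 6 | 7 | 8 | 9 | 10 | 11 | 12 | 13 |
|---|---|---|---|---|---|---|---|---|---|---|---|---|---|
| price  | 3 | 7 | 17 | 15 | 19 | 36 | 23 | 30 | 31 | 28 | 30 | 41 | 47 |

75

Consider every possible first cut. best[k] is the best of p[i]+best[k−i] over all sellable i≤k.
best[1] = 3
best[2] = 7
best[3] = 17
best[4] = 20  (first piece 1, then best[3]=17)
best[5] = 24  (first piece 2, then best[3]=17)
best[6] = 36
best[7] = 39  (first piece 1, then best[6]=36)
best[8] = 43  (first piece 2, then best[6]=36)
best[9] = 53  (first piece 3, then best[6]=36)
best[10] = 56  (first piece 1, then best[9]=53)
best[11] = 60  (first piece 2, then best[9]=53)
best[12] = 72  (first piece 6, then best[6]=36)
best[13] = 75  (first piece 1, then best[12]=72)
One optimal cutting: 6 + 6 + 1 → $36 + $36 + $3 = $75.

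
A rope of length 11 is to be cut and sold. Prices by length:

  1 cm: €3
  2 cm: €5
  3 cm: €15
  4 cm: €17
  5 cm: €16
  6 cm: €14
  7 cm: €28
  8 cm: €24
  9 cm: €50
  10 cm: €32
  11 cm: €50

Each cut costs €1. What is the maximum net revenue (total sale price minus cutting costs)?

54

Let r[k] be the best obtainable value from length k. For each k, try every first piece i and keep the best of price[i] + r[k−i] minus the 1 cut fee when i<k.
r[1] = 3
r[2] = 5  (first piece 1, then r[1]=3)
r[3] = 15
r[4] = 17  (first piece 1, then r[3]=15)
r[5] = 19  (first piece 1, then r[4]=17)
r[6] = 29  (first piece 3, then r[3]=15)
r[7] = 31  (first piece 1, then r[6]=29)
r[8] = 33  (first piece 1, then r[7]=31)
r[9] = 50
r[10] = 52  (first piece 1, then r[9]=50)
r[11] = 54  (first piece 1, then r[10]=52)
One optimal plan: pieces 9 + 1 + 1 (2 cuts) → €56 − €2 = €54.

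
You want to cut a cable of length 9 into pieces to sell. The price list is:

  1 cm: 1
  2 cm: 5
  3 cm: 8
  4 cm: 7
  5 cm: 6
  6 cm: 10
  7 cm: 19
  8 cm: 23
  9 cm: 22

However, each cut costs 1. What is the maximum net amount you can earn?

Consider every possible first cut. v[k] is the best of p[i]+v[k−i] over all sellable i≤k, charging 1 whenever i<k.
v[1] = 1
v[2] = 5
v[3] = 8
v[4] = 9  (first piece 2, then v[2]=5)
v[5] = 12  (first piece 2, then v[3]=8)
v[6] = 15  (first piece 3, then v[3]=8)
v[7] = 19
v[8] = 23
v[9] = 23  (first piece 1, then v[8]=23)
One optimal plan: pieces 8 + 1 (1 cut) → 24 − 1 = 23.

23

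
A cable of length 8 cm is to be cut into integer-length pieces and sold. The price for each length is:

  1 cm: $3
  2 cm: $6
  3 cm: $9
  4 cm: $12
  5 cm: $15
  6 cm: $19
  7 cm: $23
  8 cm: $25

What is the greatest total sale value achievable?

26

Consider every possible first cut. best[k] is the best of p[i]+best[k−i] over all sellable i≤k.
best[1] = 3
best[2] = 6  (first piece 1, then best[1]=3)
best[3] = 9  (first piece 1, then best[2]=6)
best[4] = 12  (first piece 1, then best[3]=9)
best[5] = 15  (first piece 1, then best[4]=12)
best[6] = 19
best[7] = 23
best[8] = 26  (first piece 1, then best[7]=23)
One optimal cutting: 7 + 1 → $23 + $3 = $26.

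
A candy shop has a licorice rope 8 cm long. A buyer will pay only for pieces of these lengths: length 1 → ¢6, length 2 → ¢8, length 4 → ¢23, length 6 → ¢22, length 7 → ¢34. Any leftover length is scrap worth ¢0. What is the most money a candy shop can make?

48

Let f[k] be the best obtainable value from length k. For each k, try every first piece i and keep the best of price[i] + f[k−i].
f[1] = 6
f[2] = 12  (first piece 1, then f[1]=6)
f[3] = 18  (first piece 1, then f[2]=12)
f[4] = 24  (first piece 1, then f[3]=18)
f[5] = 30  (first piece 1, then f[4]=24)
f[6] = 36  (first piece 1, then f[5]=30)
f[7] = 42  (first piece 1, then f[6]=36)
f[8] = 48  (first piece 1, then f[7]=42)
One optimal cutting: 1 + 1 + 1 + 1 + 1 + 1 + 1 + 1 → ¢48.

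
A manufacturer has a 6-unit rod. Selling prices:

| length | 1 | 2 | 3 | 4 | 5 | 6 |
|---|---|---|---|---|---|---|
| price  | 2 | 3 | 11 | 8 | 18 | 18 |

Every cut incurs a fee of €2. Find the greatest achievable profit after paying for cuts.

Let v[k] be the best obtainable value from length k. For each k, try every first piece i and keep the best of price[i] + v[k−i] minus the 2 cut fee when i<k.
v[1] = 2
v[2] = max(2+2-2, 3+0) = 3
v[3] = max(2+3-2, 3+2-2, 11+0) = 11
v[4] = max(2+11-2, 3+3-2, 11+2-2, 8+0) = 11
v[5] = max(2+11-2, 3+11-2, 11+3-2, 8+2-2, 18+0) = 18
v[6] = max(2+18-2, 3+11-2, 11+11-2, 8+3-2, 18+2-2, 18+0) = 20
One optimal plan: pieces 3 + 3 (1 cut) → €22 − €2 = €20.

20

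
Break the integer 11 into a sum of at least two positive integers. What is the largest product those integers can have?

54

Let g[k] be the best product for length k (with at least one cut). For each first piece i, the rest contributes max(k−i, g[k−i]).
g[2] = 1·max(1,0) = 1·1 = 1
g[3] = max(1·2, 2·1) = 2
g[4] = max(1·3, 2·2, 3·1) = 4
g[5] = max(1·4, 2·3, 3·2, 4·1) = 6
g[6] = max(1·6, 2·4, 3·3, 4·2, 5·1) = 9
g[7] = max(1·9, 2·6, 3·4, 4·3, 5·2, 6·1) = 12
g[8] = max(1·12, 2·9, 3·6, …, 6·2, 7·1) = 18
g[9] = max(1·18, 2·12, 3·9, …, 7·2, 8·1) = 27
g[10] = max(1·27, 2·18, 3·12, …, 8·2, 9·1) = 36
g[11] = max(1·36, 2·27, 3·18, …, 9·2, 10·1) = 54
One optimal split: 3 + 3 + 3 + 2; product 3·3·3·2 = 54.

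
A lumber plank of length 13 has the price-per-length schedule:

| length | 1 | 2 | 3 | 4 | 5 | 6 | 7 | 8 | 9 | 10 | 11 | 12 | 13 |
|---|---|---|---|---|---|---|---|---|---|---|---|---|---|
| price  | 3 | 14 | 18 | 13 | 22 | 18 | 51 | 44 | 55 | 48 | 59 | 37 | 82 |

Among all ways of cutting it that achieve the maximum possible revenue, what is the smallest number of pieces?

Build r[k] bottom-up: r[k] = max over allowed piece i of (p[i] + r[k−i]).
r[1] = 3
r[2] = max(3+3, 14+0) = 14
r[3] = max(3+14, 14+3, 18+0) = 18
r[4] = max(3+18, 14+14, 18+3, 13+0) = 28
r[5] = max(3+28, 14+18, 18+14, 13+3, 22+0) = 32
r[6] = max(3+32, 14+28, 18+18, 13+14, 22+3, 18+0) = 42
r[7] = max(3+42, 14+32, 18+28, …, 18+3, 51+0) = 51
r[8] = max(3+51, 14+42, 18+32, …, 51+3, 44+0) = 56
r[9] = max(3+56, 14+51, 18+42, …, 44+3, 55+0) = 65
r[10] = max(3+65, 14+56, 18+51, …, 55+3, 48+0) = 70
r[11] = max(3+70, 14+65, 18+56, …, 48+3, 59+0) = 79
r[12] = max(3+79, 14+70, 18+65, …, 59+3, 37+0) = 84
r[13] = max(3+84, 14+79, 18+70, …, 37+3, 82+0) = 93
Maximum revenue is $93.
Now minimize piece count subject to staying optimal: for each k, pieces[k] = 1 + min over i with p[i]+r[k−i]=r[k] of pieces[k−i].
pieces[10] = 5
pieces[11] = 3
pieces[12] = 6
pieces[13] = 4

4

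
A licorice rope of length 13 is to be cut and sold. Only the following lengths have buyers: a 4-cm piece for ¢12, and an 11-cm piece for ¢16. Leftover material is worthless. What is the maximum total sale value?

36

Consider every possible first cut. f[k] is the best of p[i]+f[k−i] over all sellable i≤k.
f[1] = 0
f[2] = 0
f[3] = 0
f[4] = 12
f[5] = 12
f[6] = 12
f[7] = 12
f[8] = 24  (first piece 4, then f[4]=12)
f[9] = 24
f[10] = 24
f[11] = max(12+12, 16+0) = 24
f[12] = max(12+24, 16+0) = 36
f[13] = max(12+24, 16+0) = 36
One optimal cutting: pieces 4 + 4 + 4 with 1 cm of scrap → ¢36.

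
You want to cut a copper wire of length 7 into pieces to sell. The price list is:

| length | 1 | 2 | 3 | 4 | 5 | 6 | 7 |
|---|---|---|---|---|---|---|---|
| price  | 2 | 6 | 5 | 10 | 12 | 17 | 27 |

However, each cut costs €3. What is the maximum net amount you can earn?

Let v[k] be the best obtainable value from length k. For each k, try every first piece i and keep the best of price[i] + v[k−i] minus the 3 cut fee when i<k.
v[1] = 2
v[2] = 6
v[3] = 5  (first piece 1, then v[2]=6)
v[4] = 10
v[5] = 12
v[6] = 17
v[7] = 27
Best is to make no cuts and sell whole for €27.

27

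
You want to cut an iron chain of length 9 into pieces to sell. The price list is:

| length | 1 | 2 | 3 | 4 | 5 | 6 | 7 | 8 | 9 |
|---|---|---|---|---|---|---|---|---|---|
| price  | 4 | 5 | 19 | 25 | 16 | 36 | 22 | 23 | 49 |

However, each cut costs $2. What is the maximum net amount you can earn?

53

Build v[k] bottom-up: v[k] = max over allowed piece i of (p[i] + v[k−i]) − 2 per cut.
v[1] = 4
v[2] = max(4+4-2, 5+0) = 6
v[3] = max(4+6-2, 5+4-2, 19+0) = 19
v[4] = max(4+19-2, 5+6-2, 19+4-2, 25+0) = 25
v[5] = max(4+25-2, 5+19-2, 19+6-2, 25+4-2, 16+0) = 27
v[6] = max(4+27-2, 5+25-2, 19+19-2, 25+6-2, 16+4-2, 36+0) = 36
v[7] = max(4+36-2, 5+27-2, 19+25-2, …, 36+4-2, 22+0) = 42
v[8] = max(4+42-2, 5+36-2, 19+27-2, …, 22+4-2, 23+0) = 48
v[9] = max(4+48-2, 5+42-2, 19+36-2, …, 23+4-2, 49+0) = 53
One optimal plan: pieces 3 + 3 + 3 (2 cuts) → $57 − $4 = $53.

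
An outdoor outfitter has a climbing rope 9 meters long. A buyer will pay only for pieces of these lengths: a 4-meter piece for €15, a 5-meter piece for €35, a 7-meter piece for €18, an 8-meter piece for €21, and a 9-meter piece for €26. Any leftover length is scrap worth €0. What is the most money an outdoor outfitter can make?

50

Let f[k] be the best obtainable value from length k. For each k, try every first piece i and keep the best of price[i] + f[k−i].
f[1] = 0
f[2] = 0
f[3] = 0
f[4] = 15
f[5] = max(15+0, 35+0) = 35
f[6] = max(15+0, 35+0) = 35
f[7] = max(15+0, 35+0, 18+0) = 35
f[8] = max(15+15, 35+0, 18+0, 21+0) = 35
f[9] = max(15+35, 35+15, 18+0, 21+0, 26+0) = 50
One optimal cutting: 5 + 4 → €50.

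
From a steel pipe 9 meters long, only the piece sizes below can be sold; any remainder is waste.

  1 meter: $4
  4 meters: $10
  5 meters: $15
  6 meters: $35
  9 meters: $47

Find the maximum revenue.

Let best[k] be the best obtainable value from length k. For each k, try every first piece i and keep the best of price[i] + best[k−i].
best[1] = 4
best[2] = 8  (first piece 1, then best[1]=4)
best[3] = 12  (first piece 1, then best[2]=8)
best[4] = 16  (first piece 1, then best[3]=12)
best[5] = 20  (first piece 1, then best[4]=16)
best[6] = 35
best[7] = 39  (first piece 1, then best[6]=35)
best[8] = 43  (first piece 1, then best[7]=39)
best[9] = 47  (first piece 1, then best[8]=43)
One optimal cutting: 6 + 1 + 1 + 1 → $47.

47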